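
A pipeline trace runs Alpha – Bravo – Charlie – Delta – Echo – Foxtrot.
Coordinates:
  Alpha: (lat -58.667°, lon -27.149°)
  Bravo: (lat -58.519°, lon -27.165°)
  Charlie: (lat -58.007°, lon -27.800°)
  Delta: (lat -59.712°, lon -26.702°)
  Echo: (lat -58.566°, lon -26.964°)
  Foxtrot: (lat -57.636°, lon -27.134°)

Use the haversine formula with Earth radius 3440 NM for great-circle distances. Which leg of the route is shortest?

Leg distances:
Alpha→Bravo: 8.9 NM
Bravo→Charlie: 36.7 NM
Charlie→Delta: 107.9 NM
Delta→Echo: 69.3 NM
Echo→Foxtrot: 56.1 NM
The shortest leg is Alpha–Bravo at 8.9 NM.

Alpha–Bravo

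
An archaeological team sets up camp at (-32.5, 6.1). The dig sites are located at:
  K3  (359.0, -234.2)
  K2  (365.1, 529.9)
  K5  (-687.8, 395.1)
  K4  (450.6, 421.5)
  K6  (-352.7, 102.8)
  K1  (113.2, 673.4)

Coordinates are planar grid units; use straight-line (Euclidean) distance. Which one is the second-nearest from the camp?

K3

Distances from the camp ((-32.5, 6.1)):
K6: 334.5
K3: 459.4
K4: 637.1
K2: 657.6
K1: 683.0
K5: 762.1
The second-nearest is K3 at 459.4.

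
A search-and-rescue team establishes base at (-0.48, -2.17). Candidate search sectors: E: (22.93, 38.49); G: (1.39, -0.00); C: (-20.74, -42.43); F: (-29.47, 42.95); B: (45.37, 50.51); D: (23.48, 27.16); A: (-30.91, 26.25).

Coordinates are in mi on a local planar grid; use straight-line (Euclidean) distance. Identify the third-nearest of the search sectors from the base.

Distance to each, sorted:
G: 2.9 mi
D: 37.9 mi
A: 41.6 mi
C: 45.1 mi
E: 46.9 mi
F: 53.6 mi
B: 69.8 mi
The third-nearest is A at 41.6 mi.

A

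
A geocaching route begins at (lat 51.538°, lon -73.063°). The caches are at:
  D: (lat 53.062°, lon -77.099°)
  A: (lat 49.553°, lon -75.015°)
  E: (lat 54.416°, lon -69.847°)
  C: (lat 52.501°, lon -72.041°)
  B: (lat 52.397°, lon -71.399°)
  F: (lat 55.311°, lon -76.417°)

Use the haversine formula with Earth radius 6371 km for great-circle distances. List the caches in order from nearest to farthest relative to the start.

Distances from the start:
C (lat 52.501°, lon -72.041°): 127.9 km
B (lat 52.397°, lon -71.399°): 148.7 km
A (lat 49.553°, lon -75.015°): 260.3 km
D (lat 53.062°, lon -77.099°): 322.5 km
E (lat 54.416°, lon -69.847°): 385.6 km
F (lat 55.311°, lon -76.417°): 474.6 km

C, B, A, D, E, F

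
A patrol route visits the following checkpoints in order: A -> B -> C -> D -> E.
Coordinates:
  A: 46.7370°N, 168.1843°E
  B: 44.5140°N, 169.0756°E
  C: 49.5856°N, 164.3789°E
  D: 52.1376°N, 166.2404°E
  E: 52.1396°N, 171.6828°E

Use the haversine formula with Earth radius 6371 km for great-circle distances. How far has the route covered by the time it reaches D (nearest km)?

Leg distances:
A→B: 256.7 km  (cumulative 256.7 km)
B→C: 666.5 km  (cumulative 923.2 km)
C→D: 312.4 km  (cumulative 1235.6 km)
Cumulative distance at D ≈ 1236 km.

1236 km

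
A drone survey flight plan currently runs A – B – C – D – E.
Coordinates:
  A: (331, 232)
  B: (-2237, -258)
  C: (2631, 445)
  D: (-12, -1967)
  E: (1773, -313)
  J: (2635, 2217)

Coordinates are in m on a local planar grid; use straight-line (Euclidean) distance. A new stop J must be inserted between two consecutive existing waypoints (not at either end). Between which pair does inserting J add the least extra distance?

between B and C

Added distance for inserting J between each consecutive pair:
A–B: 5891.4 m
B–C: 2318.1 m
C–D: 3144.9 m
D–E: 5190.3 m
Smallest added distance is 2318.1 m, inserting between B and C.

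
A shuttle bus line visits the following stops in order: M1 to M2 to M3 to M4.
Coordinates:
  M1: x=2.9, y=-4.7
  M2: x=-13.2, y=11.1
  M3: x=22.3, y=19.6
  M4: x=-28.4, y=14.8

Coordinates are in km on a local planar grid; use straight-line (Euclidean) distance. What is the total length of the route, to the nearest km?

110 km

Leg distances:
M1→M2: 22.6 km  (cumulative 22.6 km)
M2→M3: 36.5 km  (cumulative 59.1 km)
M3→M4: 50.9 km  (cumulative 110.0 km)
Total route length ≈ 110 km.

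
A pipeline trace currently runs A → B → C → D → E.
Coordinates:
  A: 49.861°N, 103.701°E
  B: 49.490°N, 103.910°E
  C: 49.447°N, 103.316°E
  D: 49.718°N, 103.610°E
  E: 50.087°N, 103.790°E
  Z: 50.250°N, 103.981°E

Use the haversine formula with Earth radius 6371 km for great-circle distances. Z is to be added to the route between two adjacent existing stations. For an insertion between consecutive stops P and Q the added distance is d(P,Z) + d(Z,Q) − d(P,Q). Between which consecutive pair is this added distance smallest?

Added distance for inserting Z between each consecutive pair:
A–B: 88.4 km
B–C: 142.7 km
C–D: 129.2 km
D–E: 44.5 km
Smallest added distance is 44.5 km, inserting between D and E.

between D and E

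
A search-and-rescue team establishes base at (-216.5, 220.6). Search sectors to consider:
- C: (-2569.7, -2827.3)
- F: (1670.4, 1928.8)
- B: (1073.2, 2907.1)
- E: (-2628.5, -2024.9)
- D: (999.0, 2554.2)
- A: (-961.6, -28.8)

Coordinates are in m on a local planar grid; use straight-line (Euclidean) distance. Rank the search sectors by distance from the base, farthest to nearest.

Distances from the base:
C (-2569.7, -2827.3): 3850.6 m
E (-2628.5, -2024.9): 3295.5 m
B (1073.2, 2907.1): 2980.0 m
D (999.0, 2554.2): 2631.2 m
F (1670.4, 1928.8): 2545.3 m
A (-961.6, -28.8): 785.7 m

C, E, B, D, F, A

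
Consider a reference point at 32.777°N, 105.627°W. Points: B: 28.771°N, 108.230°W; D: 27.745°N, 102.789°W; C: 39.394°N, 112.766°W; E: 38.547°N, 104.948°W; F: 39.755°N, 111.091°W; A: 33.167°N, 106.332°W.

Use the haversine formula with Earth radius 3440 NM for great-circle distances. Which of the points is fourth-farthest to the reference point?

D

Distance to each, sorted:
C: 526.7 NM
F: 495.2 NM
E: 348.0 NM
D: 336.0 NM
B: 275.4 NM
A: 42.5 NM
The fourth-farthest is D at 336.0 NM.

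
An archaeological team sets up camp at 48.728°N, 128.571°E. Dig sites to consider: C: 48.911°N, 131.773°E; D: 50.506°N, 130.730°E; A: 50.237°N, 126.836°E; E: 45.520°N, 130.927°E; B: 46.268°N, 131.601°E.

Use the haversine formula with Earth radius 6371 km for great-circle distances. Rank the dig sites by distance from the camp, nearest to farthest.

Computing each great-circle distance from 48.728°N, 128.571°E:
A 50.237°N, 126.836°E: 209.4 km
C 48.911°N, 131.773°E: 235.3 km
D 50.506°N, 130.730°E: 251.5 km
B 46.268°N, 131.601°E: 355.8 km
E 45.520°N, 130.927°E: 398.7 km

A, C, D, B, E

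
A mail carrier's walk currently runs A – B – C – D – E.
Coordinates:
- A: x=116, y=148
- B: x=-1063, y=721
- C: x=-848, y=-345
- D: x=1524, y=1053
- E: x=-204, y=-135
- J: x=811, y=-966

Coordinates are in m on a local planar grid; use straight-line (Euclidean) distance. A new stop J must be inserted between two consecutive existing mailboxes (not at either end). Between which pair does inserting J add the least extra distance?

Added distance for inserting J between each consecutive pair:
A–B: 2523.6 m
B–C: 3205.4 m
C–D: 1159.3 m
D–E: 1356.0 m
Smallest added distance is 1159.3 m, inserting between C and D.

between C and D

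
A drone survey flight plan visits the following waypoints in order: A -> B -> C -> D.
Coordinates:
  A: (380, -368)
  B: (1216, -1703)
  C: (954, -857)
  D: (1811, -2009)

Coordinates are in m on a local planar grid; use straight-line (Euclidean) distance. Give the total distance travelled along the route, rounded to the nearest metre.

3897 m

Leg distances:
A→B: 1575.2 m  (cumulative 1575.2 m)
B→C: 885.6 m  (cumulative 2460.8 m)
C→D: 1435.8 m  (cumulative 3896.6 m)
Total route length ≈ 3897 m.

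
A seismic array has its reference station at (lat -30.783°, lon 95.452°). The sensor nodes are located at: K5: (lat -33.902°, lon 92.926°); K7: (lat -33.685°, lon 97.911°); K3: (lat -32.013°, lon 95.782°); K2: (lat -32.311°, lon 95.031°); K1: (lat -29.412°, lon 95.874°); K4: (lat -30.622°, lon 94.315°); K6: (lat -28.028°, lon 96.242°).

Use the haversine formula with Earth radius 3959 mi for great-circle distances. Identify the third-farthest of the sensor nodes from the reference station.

K6

Distances from the reference station ((lat -30.783°, lon 95.452°)):
K5: 261.1 mi
K7: 246.7 mi
K6: 196.2 mi
K2: 108.5 mi
K1: 98.0 mi
K3: 87.2 mi
K4: 68.5 mi
The third-farthest is K6 at 196.2 mi.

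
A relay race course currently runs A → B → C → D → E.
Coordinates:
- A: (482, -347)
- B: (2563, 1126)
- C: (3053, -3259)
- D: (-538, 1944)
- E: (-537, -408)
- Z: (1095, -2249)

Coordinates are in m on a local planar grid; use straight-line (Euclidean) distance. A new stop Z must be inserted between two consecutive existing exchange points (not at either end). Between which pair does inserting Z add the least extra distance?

between C and D

Added distance for inserting Z between each consecutive pair:
A–B: 3129.2 m
B–C: 1471.3 m
C–D: 381.0 m
D–E: 4608.0 m
Smallest added distance is 381.0 m, inserting between C and D.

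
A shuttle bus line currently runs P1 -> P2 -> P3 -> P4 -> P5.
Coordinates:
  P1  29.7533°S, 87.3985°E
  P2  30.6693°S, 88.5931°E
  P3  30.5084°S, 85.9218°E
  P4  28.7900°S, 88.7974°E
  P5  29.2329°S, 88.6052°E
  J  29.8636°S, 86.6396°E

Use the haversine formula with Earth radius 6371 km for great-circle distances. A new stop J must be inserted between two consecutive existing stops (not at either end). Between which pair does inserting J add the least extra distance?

Added distance for inserting J between each consecutive pair:
P1–P2: 128.7 km
P2–P3: 51.1 km
P3–P4: 3.1 km
P4–P5: 390.8 km
Smallest added distance is 3.1 km, inserting between P3 and P4.

between P3 and P4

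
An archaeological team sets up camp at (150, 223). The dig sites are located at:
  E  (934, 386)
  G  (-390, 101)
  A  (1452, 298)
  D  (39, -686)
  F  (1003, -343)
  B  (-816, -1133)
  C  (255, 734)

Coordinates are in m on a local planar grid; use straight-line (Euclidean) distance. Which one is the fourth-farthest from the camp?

D

Distances from the camp ((150, 223)):
B: 1664.9 m
A: 1304.2 m
F: 1023.7 m
D: 915.8 m
E: 800.8 m
G: 553.6 m
C: 521.7 m
The fourth-farthest is D at 915.8 m.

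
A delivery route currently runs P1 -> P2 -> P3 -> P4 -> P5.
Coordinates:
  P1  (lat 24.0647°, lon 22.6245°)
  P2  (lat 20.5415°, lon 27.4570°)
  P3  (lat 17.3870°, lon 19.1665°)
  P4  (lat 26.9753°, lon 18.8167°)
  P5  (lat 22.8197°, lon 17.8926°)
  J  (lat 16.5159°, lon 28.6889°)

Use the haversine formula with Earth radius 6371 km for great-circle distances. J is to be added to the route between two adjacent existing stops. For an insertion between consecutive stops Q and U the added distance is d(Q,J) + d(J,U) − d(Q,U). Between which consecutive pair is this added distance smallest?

Added distance for inserting J between each consecutive pair:
P1–P2: 883.8 km
P2–P3: 543.9 km
P3–P4: 1495.8 km
P4–P5: 2403.1 km
Smallest added distance is 543.9 km, inserting between P2 and P3.

between P2 and P3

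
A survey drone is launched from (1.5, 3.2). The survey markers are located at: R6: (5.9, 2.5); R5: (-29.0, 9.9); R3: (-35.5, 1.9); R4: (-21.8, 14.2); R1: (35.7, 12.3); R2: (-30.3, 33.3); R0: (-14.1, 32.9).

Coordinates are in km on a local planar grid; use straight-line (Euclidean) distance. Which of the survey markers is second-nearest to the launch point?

Distances from the launch point ((1.5, 3.2)):
R6: 4.5 km
R4: 25.8 km
R5: 31.2 km
R0: 33.5 km
R1: 35.4 km
R3: 37.0 km
R2: 43.8 km
The second-nearest is R4 at 25.8 km.

R4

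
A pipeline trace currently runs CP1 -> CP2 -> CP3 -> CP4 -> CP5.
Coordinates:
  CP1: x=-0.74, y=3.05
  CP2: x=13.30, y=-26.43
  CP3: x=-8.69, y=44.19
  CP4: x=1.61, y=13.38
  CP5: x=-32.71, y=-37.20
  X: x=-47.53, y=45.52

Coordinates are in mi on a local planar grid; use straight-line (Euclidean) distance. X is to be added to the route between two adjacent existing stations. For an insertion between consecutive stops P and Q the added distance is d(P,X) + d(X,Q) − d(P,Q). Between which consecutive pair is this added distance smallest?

Added distance for inserting X between each consecutive pair:
CP1–CP2: 124.8 mi
CP2–CP3: 59.1 mi
CP3–CP4: 65.1 mi
CP4–CP5: 81.6 mi
Smallest added distance is 59.1 mi, inserting between CP2 and CP3.

between CP2 and CP3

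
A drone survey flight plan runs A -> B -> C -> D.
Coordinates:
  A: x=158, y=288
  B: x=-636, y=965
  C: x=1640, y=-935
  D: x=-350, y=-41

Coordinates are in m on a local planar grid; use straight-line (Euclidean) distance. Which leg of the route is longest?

B–C

Leg distances:
A→B: 1043.4 m
B→C: 2964.8 m
C→D: 2181.6 m
The longest leg is B–C at 2964.8 m.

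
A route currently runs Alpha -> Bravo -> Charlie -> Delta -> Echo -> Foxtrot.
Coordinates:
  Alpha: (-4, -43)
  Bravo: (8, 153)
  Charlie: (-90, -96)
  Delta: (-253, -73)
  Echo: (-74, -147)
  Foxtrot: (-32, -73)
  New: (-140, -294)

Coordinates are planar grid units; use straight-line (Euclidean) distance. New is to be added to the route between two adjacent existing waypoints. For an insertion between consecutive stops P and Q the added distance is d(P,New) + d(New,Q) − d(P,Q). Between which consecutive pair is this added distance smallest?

Added distance for inserting New between each consecutive pair:
Alpha–Bravo: 560.0
Bravo–Charlie: 407.5
Charlie–Delta: 287.8
Delta–Echo: 215.7
Echo–Foxtrot: 322.0
Smallest added distance is 215.7, inserting between Delta and Echo.

between Delta and Echo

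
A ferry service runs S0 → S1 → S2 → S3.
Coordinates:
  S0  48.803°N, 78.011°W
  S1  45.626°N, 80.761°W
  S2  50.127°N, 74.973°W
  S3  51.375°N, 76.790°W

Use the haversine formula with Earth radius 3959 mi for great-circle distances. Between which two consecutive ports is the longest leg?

S1–S2

Leg distances:
S0→S1: 254.6 mi
S1→S2: 410.5 mi
S2→S3: 117.2 mi
The longest leg is S1–S2 at 410.5 mi.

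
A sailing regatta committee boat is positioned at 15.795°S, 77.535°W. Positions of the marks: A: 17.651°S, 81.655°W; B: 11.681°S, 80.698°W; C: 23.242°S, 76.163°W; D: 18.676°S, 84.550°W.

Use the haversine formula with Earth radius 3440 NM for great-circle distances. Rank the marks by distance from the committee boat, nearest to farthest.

A, B, D, C

Distance from the committee boat at 15.795°S, 77.535°W to each:
A 17.651°S, 81.655°W: 261.8 NM
B 11.681°S, 80.698°W: 308.3 NM
D 18.676°S, 84.550°W: 437.8 NM
C 23.242°S, 76.163°W: 453.8 NM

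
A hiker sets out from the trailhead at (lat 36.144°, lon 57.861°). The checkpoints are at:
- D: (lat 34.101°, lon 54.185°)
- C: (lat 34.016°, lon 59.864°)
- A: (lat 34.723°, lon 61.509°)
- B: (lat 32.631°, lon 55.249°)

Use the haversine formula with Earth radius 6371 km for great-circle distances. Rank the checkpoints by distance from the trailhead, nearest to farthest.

C, A, D, B

Distance from the trailhead at (lat 36.144°, lon 57.861°) to each:
C (lat 34.016°, lon 59.864°): 298.7 km
A (lat 34.723°, lon 61.509°): 366.3 km
D (lat 34.101°, lon 54.185°): 404.2 km
B (lat 32.631°, lon 55.249°): 458.2 km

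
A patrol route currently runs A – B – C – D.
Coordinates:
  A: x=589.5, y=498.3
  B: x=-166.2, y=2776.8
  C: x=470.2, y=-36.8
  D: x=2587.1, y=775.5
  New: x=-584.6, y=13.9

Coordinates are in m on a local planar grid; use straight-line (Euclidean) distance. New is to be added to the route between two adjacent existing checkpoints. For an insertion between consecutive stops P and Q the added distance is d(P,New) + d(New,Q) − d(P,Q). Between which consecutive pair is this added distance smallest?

Added distance for inserting New between each consecutive pair:
A–B: 1663.9 m
B–C: 965.7 m
C–D: 2050.5 m
Smallest added distance is 965.7 m, inserting between B and C.

between B and C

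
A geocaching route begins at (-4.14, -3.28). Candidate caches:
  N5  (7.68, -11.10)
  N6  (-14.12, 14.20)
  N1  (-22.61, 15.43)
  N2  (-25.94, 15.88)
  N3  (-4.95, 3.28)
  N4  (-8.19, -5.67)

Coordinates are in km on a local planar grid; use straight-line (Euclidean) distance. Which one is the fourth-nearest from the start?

Distance to each, sorted:
N4: 4.7 km
N3: 6.6 km
N5: 14.2 km
N6: 20.1 km
N1: 26.3 km
N2: 29.0 km
The fourth-nearest is N6 at 20.1 km.

N6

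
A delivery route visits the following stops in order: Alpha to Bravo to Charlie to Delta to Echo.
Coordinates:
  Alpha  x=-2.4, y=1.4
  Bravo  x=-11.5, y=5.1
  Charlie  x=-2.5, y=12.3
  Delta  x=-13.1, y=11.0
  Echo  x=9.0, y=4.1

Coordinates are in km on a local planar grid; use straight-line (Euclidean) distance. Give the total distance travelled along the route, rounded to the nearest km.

55 km

Leg distances:
Alpha→Bravo: 9.8 km  (cumulative 9.8 km)
Bravo→Charlie: 11.5 km  (cumulative 21.3 km)
Charlie→Delta: 10.7 km  (cumulative 32.0 km)
Delta→Echo: 23.2 km  (cumulative 55.2 km)
Total route length ≈ 55 km.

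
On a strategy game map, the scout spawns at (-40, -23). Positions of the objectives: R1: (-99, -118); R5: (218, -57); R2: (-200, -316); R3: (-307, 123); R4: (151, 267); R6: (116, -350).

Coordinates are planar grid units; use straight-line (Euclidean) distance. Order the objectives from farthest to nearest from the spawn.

R6, R4, R2, R3, R5, R1

Distances from the spawn:
R6 (116, -350): 362.3
R4 (151, 267): 347.2
R2 (-200, -316): 333.8
R3 (-307, 123): 304.3
R5 (218, -57): 260.2
R1 (-99, -118): 111.8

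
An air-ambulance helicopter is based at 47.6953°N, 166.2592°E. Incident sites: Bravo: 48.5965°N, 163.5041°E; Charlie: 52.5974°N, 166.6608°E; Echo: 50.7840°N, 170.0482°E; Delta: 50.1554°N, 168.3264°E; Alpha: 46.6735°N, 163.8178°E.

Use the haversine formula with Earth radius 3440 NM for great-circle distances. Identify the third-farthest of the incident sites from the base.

Distance to each, sorted:
Charlie: 294.7 NM
Echo: 237.5 NM
Delta: 168.7 NM
Bravo: 122.9 NM
Alpha: 117.0 NM
The third-farthest is Delta at 168.7 NM.

Delta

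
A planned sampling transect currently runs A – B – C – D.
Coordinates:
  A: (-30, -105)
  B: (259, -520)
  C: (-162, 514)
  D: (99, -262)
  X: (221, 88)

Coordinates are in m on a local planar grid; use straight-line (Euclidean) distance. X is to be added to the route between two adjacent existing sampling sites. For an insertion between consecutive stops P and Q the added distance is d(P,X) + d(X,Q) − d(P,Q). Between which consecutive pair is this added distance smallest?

Added distance for inserting X between each consecutive pair:
A–B: 420.1 m
B–C: 65.6 m
C–D: 124.8 m
Smallest added distance is 65.6 m, inserting between B and C.

between B and C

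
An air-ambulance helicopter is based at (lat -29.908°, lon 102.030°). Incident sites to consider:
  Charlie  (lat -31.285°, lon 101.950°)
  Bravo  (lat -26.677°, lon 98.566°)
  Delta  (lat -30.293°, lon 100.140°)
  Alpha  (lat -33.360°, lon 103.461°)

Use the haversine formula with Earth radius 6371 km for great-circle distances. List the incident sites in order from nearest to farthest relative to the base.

Charlie, Delta, Alpha, Bravo

Distances from the base:
Charlie (lat -31.285°, lon 101.950°): 153.3 km
Delta (lat -30.293°, lon 100.140°): 186.8 km
Alpha (lat -33.360°, lon 103.461°): 407.0 km
Bravo (lat -26.677°, lon 98.566°): 494.0 km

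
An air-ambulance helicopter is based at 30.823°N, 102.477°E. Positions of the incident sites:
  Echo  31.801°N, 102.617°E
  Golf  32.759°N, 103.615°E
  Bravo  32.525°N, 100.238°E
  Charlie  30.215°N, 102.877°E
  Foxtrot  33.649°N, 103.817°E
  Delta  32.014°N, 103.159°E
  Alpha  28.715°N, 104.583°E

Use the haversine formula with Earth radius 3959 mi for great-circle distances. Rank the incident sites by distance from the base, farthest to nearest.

Computing each great-circle distance from 30.823°N, 102.477°E:
Foxtrot 33.649°N, 103.817°E: 210.4 mi
Alpha 28.715°N, 104.583°E: 192.8 mi
Bravo 32.525°N, 100.238°E: 176.5 mi
Golf 32.759°N, 103.615°E: 149.5 mi
Delta 32.014°N, 103.159°E: 91.6 mi
Echo 31.801°N, 102.617°E: 68.1 mi
Charlie 30.215°N, 102.877°E: 48.3 mi

Foxtrot, Alpha, Bravo, Golf, Delta, Echo, Charlie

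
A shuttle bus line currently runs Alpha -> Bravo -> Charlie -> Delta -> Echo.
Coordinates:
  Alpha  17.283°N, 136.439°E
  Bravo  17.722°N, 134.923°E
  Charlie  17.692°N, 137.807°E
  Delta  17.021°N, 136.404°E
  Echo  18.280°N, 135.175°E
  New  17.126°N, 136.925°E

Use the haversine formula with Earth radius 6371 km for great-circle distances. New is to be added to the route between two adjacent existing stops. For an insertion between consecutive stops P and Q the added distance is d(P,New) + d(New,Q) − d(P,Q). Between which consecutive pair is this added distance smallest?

between Charlie and Delta

Added distance for inserting New between each consecutive pair:
Alpha–Bravo: 109.0 km
Bravo–Charlie: 29.8 km
Charlie–Delta: 2.8 km
Delta–Echo: 90.9 km
Smallest added distance is 2.8 km, inserting between Charlie and Delta.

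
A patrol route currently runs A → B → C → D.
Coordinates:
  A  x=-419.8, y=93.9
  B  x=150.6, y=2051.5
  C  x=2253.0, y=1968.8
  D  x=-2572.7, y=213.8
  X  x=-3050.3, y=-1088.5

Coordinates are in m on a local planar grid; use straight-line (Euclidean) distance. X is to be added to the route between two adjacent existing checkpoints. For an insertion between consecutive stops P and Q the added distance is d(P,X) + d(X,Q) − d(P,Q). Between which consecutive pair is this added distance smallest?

between C and D

Added distance for inserting X between each consecutive pair:
A–B: 5328.9 m
B–C: 8501.3 m
C–D: 2373.6 m
Smallest added distance is 2373.6 m, inserting between C and D.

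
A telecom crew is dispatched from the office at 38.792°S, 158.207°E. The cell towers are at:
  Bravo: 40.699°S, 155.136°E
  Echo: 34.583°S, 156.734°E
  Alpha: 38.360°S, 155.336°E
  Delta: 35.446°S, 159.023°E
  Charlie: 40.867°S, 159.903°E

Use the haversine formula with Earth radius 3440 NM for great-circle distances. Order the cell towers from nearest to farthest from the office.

Distance from the office at 38.792°S, 158.207°E to each:
Alpha 38.360°S, 155.336°E: 137.2 NM
Charlie 40.867°S, 159.903°E: 147.1 NM
Bravo 40.699°S, 155.136°E: 182.2 NM
Delta 35.446°S, 159.023°E: 204.7 NM
Echo 34.583°S, 156.734°E: 262.5 NM

Alpha, Charlie, Bravo, Delta, Echo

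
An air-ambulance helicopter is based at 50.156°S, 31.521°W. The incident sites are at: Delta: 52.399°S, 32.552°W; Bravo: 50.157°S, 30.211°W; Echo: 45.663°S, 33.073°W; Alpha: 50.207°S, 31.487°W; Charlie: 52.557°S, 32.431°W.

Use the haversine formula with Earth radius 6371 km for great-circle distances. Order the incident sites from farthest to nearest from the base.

Echo, Charlie, Delta, Bravo, Alpha

Distances from the base:
Echo 45.663°S, 33.073°W: 512.8 km
Charlie 52.557°S, 32.431°W: 274.3 km
Delta 52.399°S, 32.552°W: 259.5 km
Bravo 50.157°S, 30.211°W: 93.3 km
Alpha 50.207°S, 31.487°W: 6.2 km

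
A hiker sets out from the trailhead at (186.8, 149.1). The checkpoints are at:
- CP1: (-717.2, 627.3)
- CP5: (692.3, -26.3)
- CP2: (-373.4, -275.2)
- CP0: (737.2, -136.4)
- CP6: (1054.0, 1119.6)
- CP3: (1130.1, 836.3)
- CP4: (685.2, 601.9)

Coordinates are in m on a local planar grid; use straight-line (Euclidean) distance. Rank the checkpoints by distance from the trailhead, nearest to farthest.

CP5, CP0, CP4, CP2, CP1, CP3, CP6

Distances from the trailhead:
CP5 (692.3, -26.3): 535.1 m
CP0 (737.2, -136.4): 620.0 m
CP4 (685.2, 601.9): 673.4 m
CP2 (-373.4, -275.2): 702.7 m
CP1 (-717.2, 627.3): 1022.7 m
CP3 (1130.1, 836.3): 1167.1 m
CP6 (1054.0, 1119.6): 1301.5 m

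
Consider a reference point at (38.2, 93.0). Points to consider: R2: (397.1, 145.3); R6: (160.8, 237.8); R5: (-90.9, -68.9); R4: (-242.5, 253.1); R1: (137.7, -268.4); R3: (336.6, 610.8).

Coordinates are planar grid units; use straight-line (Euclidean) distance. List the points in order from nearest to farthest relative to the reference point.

R6, R5, R4, R2, R1, R3

Distance from the reference point at (38.2, 93.0) to each:
R6 (160.8, 237.8): 189.7
R5 (-90.9, -68.9): 207.1
R4 (-242.5, 253.1): 323.1
R2 (397.1, 145.3): 362.7
R1 (137.7, -268.4): 374.8
R3 (336.6, 610.8): 597.6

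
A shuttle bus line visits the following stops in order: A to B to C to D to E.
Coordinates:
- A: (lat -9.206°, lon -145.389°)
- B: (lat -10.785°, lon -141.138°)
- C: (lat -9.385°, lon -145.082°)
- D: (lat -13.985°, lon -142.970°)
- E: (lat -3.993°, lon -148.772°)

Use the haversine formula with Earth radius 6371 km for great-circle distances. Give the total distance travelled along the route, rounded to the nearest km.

2798 km

Leg distances:
A→B: 497.5 km  (cumulative 497.5 km)
B→C: 459.0 km  (cumulative 956.5 km)
C→D: 560.8 km  (cumulative 1517.3 km)
D→E: 1280.4 km  (cumulative 2797.7 km)
Total route length ≈ 2798 km.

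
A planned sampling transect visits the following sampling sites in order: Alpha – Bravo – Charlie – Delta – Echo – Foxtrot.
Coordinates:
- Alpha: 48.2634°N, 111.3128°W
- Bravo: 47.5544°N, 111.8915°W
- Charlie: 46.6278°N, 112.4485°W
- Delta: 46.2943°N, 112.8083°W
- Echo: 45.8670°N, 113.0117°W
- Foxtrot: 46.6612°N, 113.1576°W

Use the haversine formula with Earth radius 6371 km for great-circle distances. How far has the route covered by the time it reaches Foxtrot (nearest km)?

Leg distances:
Alpha→Bravo: 89.9 km  (cumulative 89.9 km)
Bravo→Charlie: 111.3 km  (cumulative 201.2 km)
Charlie→Delta: 46.2 km  (cumulative 247.4 km)
Delta→Echo: 50.0 km  (cumulative 297.4 km)
Echo→Foxtrot: 89.0 km  (cumulative 386.5 km)
Cumulative distance at Foxtrot ≈ 386 km.

386 km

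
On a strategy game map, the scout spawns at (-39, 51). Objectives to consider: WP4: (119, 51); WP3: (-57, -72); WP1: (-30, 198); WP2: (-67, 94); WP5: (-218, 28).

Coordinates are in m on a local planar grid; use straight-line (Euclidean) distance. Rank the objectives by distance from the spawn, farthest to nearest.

WP5, WP4, WP1, WP3, WP2

Computing each straight-line distance from (-39, 51):
WP5 (-218, 28): 180.5 m
WP4 (119, 51): 158.0 m
WP1 (-30, 198): 147.3 m
WP3 (-57, -72): 124.3 m
WP2 (-67, 94): 51.3 m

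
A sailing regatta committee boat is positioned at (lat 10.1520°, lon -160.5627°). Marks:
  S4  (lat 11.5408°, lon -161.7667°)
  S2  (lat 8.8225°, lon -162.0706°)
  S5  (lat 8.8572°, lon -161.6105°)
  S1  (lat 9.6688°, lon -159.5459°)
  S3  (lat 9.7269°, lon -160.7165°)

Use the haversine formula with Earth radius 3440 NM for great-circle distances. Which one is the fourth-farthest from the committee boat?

Distance to each, sorted:
S2: 119.8 NM
S4: 109.5 NM
S5: 99.5 NM
S1: 66.8 NM
S3: 27.1 NM
The fourth-farthest is S1 at 66.8 NM.

S1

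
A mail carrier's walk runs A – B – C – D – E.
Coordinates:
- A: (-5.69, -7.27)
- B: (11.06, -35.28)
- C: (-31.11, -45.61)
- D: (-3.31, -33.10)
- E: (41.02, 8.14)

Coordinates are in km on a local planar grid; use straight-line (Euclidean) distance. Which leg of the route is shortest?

C–D

Leg distances:
A→B: 32.6 km
B→C: 43.4 km
C→D: 30.5 km
D→E: 60.5 km
The shortest leg is C–D at 30.5 km.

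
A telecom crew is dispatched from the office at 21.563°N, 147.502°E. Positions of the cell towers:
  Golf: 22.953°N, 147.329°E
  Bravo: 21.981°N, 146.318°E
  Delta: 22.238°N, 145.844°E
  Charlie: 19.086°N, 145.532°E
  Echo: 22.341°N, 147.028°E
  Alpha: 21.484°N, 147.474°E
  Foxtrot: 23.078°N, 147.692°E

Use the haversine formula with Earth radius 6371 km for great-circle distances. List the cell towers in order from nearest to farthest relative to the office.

Alpha, Echo, Bravo, Golf, Foxtrot, Delta, Charlie

Distances from the office:
Alpha 21.484°N, 147.474°E: 9.2 km
Echo 22.341°N, 147.028°E: 99.4 km
Bravo 21.981°N, 146.318°E: 130.8 km
Golf 22.953°N, 147.329°E: 155.6 km
Foxtrot 23.078°N, 147.692°E: 169.6 km
Delta 22.238°N, 145.844°E: 186.8 km
Charlie 19.086°N, 145.532°E: 343.6 km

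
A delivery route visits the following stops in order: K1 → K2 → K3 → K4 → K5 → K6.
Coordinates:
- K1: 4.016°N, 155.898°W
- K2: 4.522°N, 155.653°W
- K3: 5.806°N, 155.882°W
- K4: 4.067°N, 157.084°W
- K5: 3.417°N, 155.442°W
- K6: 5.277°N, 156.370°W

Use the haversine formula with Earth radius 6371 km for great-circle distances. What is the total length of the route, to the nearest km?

Leg distances:
K1→K2: 62.5 km  (cumulative 62.5 km)
K2→K3: 145.0 km  (cumulative 207.5 km)
K3→K4: 234.8 km  (cumulative 442.3 km)
K4→K5: 196.0 km  (cumulative 638.3 km)
K5→K6: 231.0 km  (cumulative 869.3 km)
Total route length ≈ 869 km.

869 km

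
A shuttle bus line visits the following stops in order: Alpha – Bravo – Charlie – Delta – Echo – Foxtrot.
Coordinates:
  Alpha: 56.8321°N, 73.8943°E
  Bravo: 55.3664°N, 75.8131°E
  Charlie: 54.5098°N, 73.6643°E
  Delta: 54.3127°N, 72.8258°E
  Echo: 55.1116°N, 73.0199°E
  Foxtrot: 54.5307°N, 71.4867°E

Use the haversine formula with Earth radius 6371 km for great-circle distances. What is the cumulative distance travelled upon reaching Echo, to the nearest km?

517 km

Leg distances:
Alpha→Bravo: 201.8 km  (cumulative 201.8 km)
Bravo→Charlie: 167.1 km  (cumulative 368.8 km)
Charlie→Delta: 58.5 km  (cumulative 427.4 km)
Delta→Echo: 89.7 km  (cumulative 517.1 km)
Cumulative distance at Echo ≈ 517 km.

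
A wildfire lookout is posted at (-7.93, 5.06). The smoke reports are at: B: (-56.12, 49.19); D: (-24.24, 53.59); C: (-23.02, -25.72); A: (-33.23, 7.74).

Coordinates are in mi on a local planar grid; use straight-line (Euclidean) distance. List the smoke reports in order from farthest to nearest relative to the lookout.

B, D, C, A

Computing each straight-line distance from (-7.93, 5.06):
B (-56.12, 49.19): 65.3 mi
D (-24.24, 53.59): 51.2 mi
C (-23.02, -25.72): 34.3 mi
A (-33.23, 7.74): 25.4 mi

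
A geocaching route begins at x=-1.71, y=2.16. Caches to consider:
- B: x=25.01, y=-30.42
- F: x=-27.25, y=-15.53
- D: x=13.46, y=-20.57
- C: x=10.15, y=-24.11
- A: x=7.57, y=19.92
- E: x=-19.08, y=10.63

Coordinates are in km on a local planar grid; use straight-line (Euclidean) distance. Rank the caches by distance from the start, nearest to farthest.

Distance from the start at x=-1.71, y=2.16 to each:
E x=-19.08, y=10.63: 19.3 km
A x=7.57, y=19.92: 20.0 km
D x=13.46, y=-20.57: 27.3 km
C x=10.15, y=-24.11: 28.8 km
F x=-27.25, y=-15.53: 31.1 km
B x=25.01, y=-30.42: 42.1 km

E, A, D, C, F, B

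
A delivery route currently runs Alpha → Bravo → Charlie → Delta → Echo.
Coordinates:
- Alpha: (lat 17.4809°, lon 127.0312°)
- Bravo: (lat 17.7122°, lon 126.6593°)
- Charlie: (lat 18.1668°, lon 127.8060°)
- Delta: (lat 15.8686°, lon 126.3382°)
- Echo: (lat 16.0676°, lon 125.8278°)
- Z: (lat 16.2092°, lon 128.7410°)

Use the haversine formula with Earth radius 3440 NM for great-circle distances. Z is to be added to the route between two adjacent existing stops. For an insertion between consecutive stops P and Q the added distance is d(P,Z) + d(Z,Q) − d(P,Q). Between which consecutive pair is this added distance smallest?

between Charlie and Delta

Added distance for inserting Z between each consecutive pair:
Alpha–Bravo: 248.8 NM
Bravo–Charlie: 208.0 NM
Charlie–Delta: 107.7 NM
Delta–Echo: 276.6 NM
Smallest added distance is 107.7 NM, inserting between Charlie and Delta.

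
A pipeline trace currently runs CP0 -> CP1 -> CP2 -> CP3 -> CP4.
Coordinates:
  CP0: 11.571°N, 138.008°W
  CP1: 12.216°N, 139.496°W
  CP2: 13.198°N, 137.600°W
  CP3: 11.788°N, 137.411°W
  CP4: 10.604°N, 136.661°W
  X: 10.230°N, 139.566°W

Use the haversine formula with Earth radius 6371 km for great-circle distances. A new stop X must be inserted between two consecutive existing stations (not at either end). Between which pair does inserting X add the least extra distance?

between CP0 and CP1

Added distance for inserting X between each consecutive pair:
CP0–CP1: 270.1 km
CP1–CP2: 381.5 km
CP2–CP3: 527.4 km
CP3–CP4: 457.5 km
Smallest added distance is 270.1 km, inserting between CP0 and CP1.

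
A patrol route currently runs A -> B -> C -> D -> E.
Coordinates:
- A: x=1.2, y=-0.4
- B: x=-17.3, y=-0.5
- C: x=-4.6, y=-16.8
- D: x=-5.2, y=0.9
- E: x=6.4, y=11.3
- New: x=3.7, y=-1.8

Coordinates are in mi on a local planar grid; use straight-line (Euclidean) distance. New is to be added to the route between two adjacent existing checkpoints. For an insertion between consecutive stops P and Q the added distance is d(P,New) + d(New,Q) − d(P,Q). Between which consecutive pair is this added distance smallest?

between A and B

Added distance for inserting New between each consecutive pair:
A–B: 5.4 mi
B–C: 17.5 mi
C–D: 8.7 mi
D–E: 7.1 mi
Smallest added distance is 5.4 mi, inserting between A and B.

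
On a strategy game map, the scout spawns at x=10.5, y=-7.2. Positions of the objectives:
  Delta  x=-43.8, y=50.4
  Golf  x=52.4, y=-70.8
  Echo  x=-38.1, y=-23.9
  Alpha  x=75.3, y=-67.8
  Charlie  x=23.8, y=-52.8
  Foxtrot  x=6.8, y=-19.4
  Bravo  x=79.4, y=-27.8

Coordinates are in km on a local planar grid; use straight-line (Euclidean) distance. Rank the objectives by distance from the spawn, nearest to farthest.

Foxtrot, Charlie, Echo, Bravo, Golf, Delta, Alpha

Computing each straight-line distance from x=10.5, y=-7.2:
Foxtrot x=6.8, y=-19.4: 12.7 km
Charlie x=23.8, y=-52.8: 47.5 km
Echo x=-38.1, y=-23.9: 51.4 km
Bravo x=79.4, y=-27.8: 71.9 km
Golf x=52.4, y=-70.8: 76.2 km
Delta x=-43.8, y=50.4: 79.2 km
Alpha x=75.3, y=-67.8: 88.7 km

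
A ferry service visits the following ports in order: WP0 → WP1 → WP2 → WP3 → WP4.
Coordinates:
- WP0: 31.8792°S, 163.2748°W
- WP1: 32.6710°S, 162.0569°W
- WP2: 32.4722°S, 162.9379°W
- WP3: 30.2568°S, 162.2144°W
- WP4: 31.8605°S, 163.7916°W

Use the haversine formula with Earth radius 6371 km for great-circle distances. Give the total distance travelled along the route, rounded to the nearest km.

Leg distances:
WP0→WP1: 144.4 km  (cumulative 144.4 km)
WP1→WP2: 85.5 km  (cumulative 229.9 km)
WP2→WP3: 255.7 km  (cumulative 485.6 km)
WP3→WP4: 233.2 km  (cumulative 718.8 km)
Total route length ≈ 719 km.

719 km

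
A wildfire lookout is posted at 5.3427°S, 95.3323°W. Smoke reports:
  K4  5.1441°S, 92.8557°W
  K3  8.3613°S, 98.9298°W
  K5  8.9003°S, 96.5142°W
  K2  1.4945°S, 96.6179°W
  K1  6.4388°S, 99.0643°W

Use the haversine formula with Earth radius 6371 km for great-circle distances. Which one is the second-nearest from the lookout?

Distances from the lookout (5.3427°S, 95.3323°W):
K4: 275.1 km
K5: 416.5 km
K1: 430.4 km
K2: 451.1 km
K3: 520.0 km
The second-nearest is K5 at 416.5 km.

K5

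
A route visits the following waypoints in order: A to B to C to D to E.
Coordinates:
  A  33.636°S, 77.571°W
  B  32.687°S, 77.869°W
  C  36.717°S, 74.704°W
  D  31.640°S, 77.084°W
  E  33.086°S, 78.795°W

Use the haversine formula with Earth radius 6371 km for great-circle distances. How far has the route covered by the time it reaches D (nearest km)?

Leg distances:
A→B: 109.1 km  (cumulative 109.1 km)
B→C: 533.3 km  (cumulative 642.4 km)
C→D: 605.4 km  (cumulative 1247.9 km)
Cumulative distance at D ≈ 1248 km.

1248 km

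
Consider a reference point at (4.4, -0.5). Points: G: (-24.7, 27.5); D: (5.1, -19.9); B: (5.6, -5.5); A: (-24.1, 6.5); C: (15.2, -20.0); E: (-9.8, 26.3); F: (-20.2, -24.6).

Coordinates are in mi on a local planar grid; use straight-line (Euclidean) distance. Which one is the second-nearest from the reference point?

D

Distances from the reference point ((4.4, -0.5)):
B: 5.1 mi
D: 19.4 mi
C: 22.3 mi
A: 29.3 mi
E: 30.3 mi
F: 34.4 mi
G: 40.4 mi
The second-nearest is D at 19.4 mi.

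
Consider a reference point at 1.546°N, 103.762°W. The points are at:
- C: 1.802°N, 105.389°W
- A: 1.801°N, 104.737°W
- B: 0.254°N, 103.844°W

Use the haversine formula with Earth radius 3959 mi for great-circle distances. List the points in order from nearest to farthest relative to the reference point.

A, B, C

Distances from the reference point:
A 1.801°N, 104.737°W: 69.6 mi
B 0.254°N, 103.844°W: 89.5 mi
C 1.802°N, 105.389°W: 113.8 mi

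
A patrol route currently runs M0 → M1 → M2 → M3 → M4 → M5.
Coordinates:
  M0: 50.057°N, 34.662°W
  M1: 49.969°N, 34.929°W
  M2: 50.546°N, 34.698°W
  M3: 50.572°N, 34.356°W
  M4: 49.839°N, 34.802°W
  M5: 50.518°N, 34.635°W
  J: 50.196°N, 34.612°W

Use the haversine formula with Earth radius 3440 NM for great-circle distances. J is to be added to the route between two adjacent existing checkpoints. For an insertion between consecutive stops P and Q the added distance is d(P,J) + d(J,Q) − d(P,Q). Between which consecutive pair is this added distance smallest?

between M3 and M4

Added distance for inserting J between each consecutive pair:
M0–M1: 15.3 NM
M1–M2: 3.8 NM
M2–M3: 32.7 NM
M3–M4: 0.0 NM
M4–M5: 0.7 NM
Smallest added distance is 0.0 NM, inserting between M3 and M4.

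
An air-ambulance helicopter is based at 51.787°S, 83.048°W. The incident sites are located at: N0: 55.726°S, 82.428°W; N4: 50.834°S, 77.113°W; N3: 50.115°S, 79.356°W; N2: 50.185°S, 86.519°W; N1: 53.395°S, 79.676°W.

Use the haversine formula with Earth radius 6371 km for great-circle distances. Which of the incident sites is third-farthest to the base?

N3

Distances from the base (51.787°S, 83.048°W):
N0: 439.9 km
N4: 425.8 km
N3: 318.5 km
N2: 301.2 km
N1: 289.5 km
The third-farthest is N3 at 318.5 km.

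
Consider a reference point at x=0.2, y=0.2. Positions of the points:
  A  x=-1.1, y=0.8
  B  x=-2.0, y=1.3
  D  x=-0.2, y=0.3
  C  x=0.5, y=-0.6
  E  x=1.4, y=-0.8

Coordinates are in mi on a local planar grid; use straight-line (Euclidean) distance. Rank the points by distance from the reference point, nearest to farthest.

Distances from the reference point:
D x=-0.2, y=0.3: 0.4 mi
C x=0.5, y=-0.6: 0.9 mi
A x=-1.1, y=0.8: 1.4 mi
E x=1.4, y=-0.8: 1.6 mi
B x=-2.0, y=1.3: 2.5 mi

D, C, A, E, B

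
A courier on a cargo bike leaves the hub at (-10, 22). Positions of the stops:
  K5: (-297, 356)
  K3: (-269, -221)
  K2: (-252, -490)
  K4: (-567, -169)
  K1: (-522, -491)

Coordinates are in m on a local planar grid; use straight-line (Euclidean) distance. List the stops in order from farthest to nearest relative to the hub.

K1, K4, K2, K5, K3

Distance from the hub at (-10, 22) to each:
K1 (-522, -491): 724.8 m
K4 (-567, -169): 588.8 m
K2 (-252, -490): 566.3 m
K5 (-297, 356): 440.4 m
K3 (-269, -221): 355.1 m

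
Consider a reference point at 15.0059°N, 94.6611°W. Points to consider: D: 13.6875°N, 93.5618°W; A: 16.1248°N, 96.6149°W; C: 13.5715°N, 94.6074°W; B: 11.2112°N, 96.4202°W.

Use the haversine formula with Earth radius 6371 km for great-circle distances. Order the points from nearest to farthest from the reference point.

Distances from the reference point:
C 13.5715°N, 94.6074°W: 159.6 km
D 13.6875°N, 93.5618°W: 188.5 km
A 16.1248°N, 96.6149°W: 243.5 km
B 11.2112°N, 96.4202°W: 462.9 km

C, D, A, B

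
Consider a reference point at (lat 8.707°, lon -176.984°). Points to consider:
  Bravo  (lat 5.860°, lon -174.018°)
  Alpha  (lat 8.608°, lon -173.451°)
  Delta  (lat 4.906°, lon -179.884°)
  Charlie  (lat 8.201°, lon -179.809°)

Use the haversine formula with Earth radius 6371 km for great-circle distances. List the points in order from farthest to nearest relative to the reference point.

Distances from the reference point:
Delta (lat 4.906°, lon -179.884°): 530.2 km
Bravo (lat 5.860°, lon -174.018°): 455.2 km
Alpha (lat 8.608°, lon -173.451°): 388.5 km
Charlie (lat 8.201°, lon -179.809°): 315.8 km

Delta, Bravo, Alpha, Charlie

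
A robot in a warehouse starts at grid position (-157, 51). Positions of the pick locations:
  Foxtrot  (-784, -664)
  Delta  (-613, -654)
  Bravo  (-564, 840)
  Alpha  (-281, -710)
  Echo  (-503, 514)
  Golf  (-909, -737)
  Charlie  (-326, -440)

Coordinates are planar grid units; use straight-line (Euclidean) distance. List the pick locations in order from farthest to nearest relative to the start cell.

Distance from the start cell at (-157, 51) to each:
Golf (-909, -737): 1089.2
Foxtrot (-784, -664): 951.0
Bravo (-564, 840): 887.8
Delta (-613, -654): 839.6
Alpha (-281, -710): 771.0
Echo (-503, 514): 578.0
Charlie (-326, -440): 519.3

Golf, Foxtrot, Bravo, Delta, Alpha, Echo, Charlie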